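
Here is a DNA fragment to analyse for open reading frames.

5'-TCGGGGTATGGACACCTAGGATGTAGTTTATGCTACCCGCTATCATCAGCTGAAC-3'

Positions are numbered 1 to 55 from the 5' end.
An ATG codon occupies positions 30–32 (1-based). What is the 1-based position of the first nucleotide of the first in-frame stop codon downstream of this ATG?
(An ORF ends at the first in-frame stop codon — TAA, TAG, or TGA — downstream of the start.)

Codons from position 30: ATG (30–32), CTA (33–35), CCC (36–38), GCT (39–41), ATC (42–44), ATC (45–47), AGC (48–50), TGA (51–53).
TGA is a stop codon; it begins at position 51.

51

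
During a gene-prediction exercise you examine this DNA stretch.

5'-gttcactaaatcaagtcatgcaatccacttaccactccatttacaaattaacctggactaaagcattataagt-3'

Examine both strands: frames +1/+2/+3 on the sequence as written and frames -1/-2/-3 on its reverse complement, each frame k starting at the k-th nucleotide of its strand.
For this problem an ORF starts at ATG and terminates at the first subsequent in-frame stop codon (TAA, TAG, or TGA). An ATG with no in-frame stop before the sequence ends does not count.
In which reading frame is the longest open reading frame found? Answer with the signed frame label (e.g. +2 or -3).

+3

Reverse complement (5'→3'): ACTTATAATGCTTTAGTCCAGGTTAATTTGTAAATGGAGTGGTAAGTGGATTGCATGACTTGATTTAGTGAAC
Frame +1: GTT CAC TAA ATC AAG TCA TGC AAT CCA CTT ACC ACT CCA TTT ACA AAT TAA CCT GGA CTA AAG CAT TAT AAG — no ATG→stop ORF.
Frame +2: TTC ACT AAA TCA AGT CAT GCA ATC CAC TTA CCA CTC CAT TTA CAA ATT AAC CTG GAC TAA AGC ATT ATA AGT — no ATG→stop ORF.
Frame +3: TCA CTA AAT CAA GTC ATG CAA TCC ACT TAC CAC TCC ATT TAC AAA TTA ACC TGG ACT AAA GCA TTA TAA — ATG at 18, stop TAA at 69 → 54 nt.
Frame -1: ACT TAT AAT GCT TTA GTC CAG GTT AAT TTG TAA ATG GAG TGG TAA GTG GAT TGC ATG ACT TGA TTT AGT GAA — ATG at 34, stop TAA at 43 → 12 nt; ATG at 55, stop TGA at 61 → 9 nt.
Frame -2: CTT ATA ATG CTT TAG TCC AGG TTA ATT TGT AAA TGG AGT GGT AAG TGG ATT GCA TGA CTT GAT TTA GTG AAC — ATG at 8, stop TAG at 14 → 9 nt.
Frame -3: TTA TAA TGC TTT AGT CCA GGT TAA TTT GTA AAT GGA GTG GTA AGT GGA TTG CAT GAC TTG ATT TAG TGA — no ATG→stop ORF.
Longest ORF is 54 nt in frame +3 (positions 18–71).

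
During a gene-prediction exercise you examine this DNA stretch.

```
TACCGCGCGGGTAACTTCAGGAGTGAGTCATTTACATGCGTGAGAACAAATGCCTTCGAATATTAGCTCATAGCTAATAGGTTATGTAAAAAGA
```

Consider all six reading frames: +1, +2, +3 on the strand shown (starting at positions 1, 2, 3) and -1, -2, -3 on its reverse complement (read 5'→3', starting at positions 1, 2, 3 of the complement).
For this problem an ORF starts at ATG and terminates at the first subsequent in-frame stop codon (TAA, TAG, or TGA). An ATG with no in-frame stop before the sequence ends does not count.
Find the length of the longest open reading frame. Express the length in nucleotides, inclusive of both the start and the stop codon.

Reverse complement (5'→3'): TCTTTTTACATAACCTATTAGCTATGAGCTAATATTCGAAGGCATTTGTTCTCACGCATGTAAATGACTCACTCCTGAAGTTACCCGCGCGGTA
Frame +1: TAC CGC GCG GGT AAC TTC AGG AGT GAG TCA TTT ACA TGC GTG AGA ACA AAT GCC TTC GAA TAT TAG CTC ATA GCT AAT AGG TTA TGT AAA AAG — no ATG→stop ORF.
Frame +2: ACC GCG CGG GTA ACT TCA GGA GTG AGT CAT TTA CAT GCG TGA GAA CAA ATG CCT TCG AAT ATT AGC TCA TAG CTA ATA GGT TAT GTA AAA AGA — ATG at 50, stop TAG at 71 → 24 nt.
Frame +3: CCG CGC GGG TAA CTT CAG GAG TGA GTC ATT TAC ATG CGT GAG AAC AAA TGC CTT CGA ATA TTA GCT CAT AGC TAA TAG GTT ATG TAA AAA — ATG at 36, stop TAA at 75 → 42 nt; ATG at 84, stop TAA at 87 → 6 nt.
Frame -1: TCT TTT TAC ATA ACC TAT TAG CTA TGA GCT AAT ATT CGA AGG CAT TTG TTC TCA CGC ATG TAA ATG ACT CAC TCC TGA AGT TAC CCG CGC GGT — ATG at 58, stop TAA at 61 → 6 nt; ATG at 64, stop TGA at 76 → 15 nt.
Frame -2: CTT TTT ACA TAA CCT ATT AGC TAT GAG CTA ATA TTC GAA GGC ATT TGT TCT CAC GCA TGT AAA TGA CTC ACT CCT GAA GTT ACC CGC GCG GTA — no ATG→stop ORF.
Frame -3: TTT TTA CAT AAC CTA TTA GCT ATG AGC TAA TAT TCG AAG GCA TTT GTT CTC ACG CAT GTA AAT GAC TCA CTC CTG AAG TTA CCC GCG CGG — ATG at 24, stop TAA at 30 → 9 nt.
Longest: frame +3, positions 36–77, 42 nt = 14 codons = 13 aa. → 42 nucleotides.

42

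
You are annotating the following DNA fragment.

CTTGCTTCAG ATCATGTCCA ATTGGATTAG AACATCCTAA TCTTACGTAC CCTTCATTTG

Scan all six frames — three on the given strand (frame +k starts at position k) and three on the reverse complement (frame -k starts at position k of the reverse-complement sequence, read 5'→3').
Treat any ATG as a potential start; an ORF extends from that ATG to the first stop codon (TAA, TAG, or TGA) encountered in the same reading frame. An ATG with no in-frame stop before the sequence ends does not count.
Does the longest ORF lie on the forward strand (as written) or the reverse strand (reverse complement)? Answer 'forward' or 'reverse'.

forward

Reverse complement (5'→3'): CAAATGAAGGGTACGTAAGATTAGGATGTTCTAATCCAATTGGACATGATCTGAAGCAAG
Frame +1: CTT GCT TCA GAT CAT GTC CAA TTG GAT TAG AAC ATC CTA ATC TTA CGT ACC CTT CAT TTG — no ATG→stop ORF.
Frame +2: TTG CTT CAG ATC ATG TCC AAT TGG ATT AGA ACA TCC TAA TCT TAC GTA CCC TTC ATT — ATG at 14, stop TAA at 38 → 27 nt.
Frame +3: TGC TTC AGA TCA TGT CCA ATT GGA TTA GAA CAT CCT AAT CTT ACG TAC CCT TCA TTT — no ATG→stop ORF.
Frame -1: CAA ATG AAG GGT ACG TAA GAT TAG GAT GTT CTA ATC CAA TTG GAC ATG ATC TGA AGC AAG — ATG at 4, stop TAA at 16 → 15 nt; ATG at 46, stop TGA at 52 → 9 nt.
Frame -2: AAA TGA AGG GTA CGT AAG ATT AGG ATG TTC TAA TCC AAT TGG ACA TGA TCT GAA GCA — ATG at 26, stop TAA at 32 → 9 nt.
Frame -3: AAT GAA GGG TAC GTA AGA TTA GGA TGT TCT AAT CCA ATT GGA CAT GAT CTG AAG CAA — no ATG→stop ORF.
Forward-strand max 27 nt; reverse-strand max 15 nt. The forward strand has the longer ORF.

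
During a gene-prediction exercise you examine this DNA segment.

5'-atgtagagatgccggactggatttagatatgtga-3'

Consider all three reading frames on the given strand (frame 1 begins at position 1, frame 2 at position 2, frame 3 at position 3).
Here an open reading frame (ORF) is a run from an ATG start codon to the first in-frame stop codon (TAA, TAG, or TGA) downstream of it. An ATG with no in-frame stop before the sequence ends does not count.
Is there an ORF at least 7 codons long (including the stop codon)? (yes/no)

no

Frame 1: ATG TAG AGA TGC CGG ACT GGA TTT AGA TAT GTG — ATG at 1, stop TAG at 4 → 6 nt.
Frame 2: TGT AGA GAT GCC GGA CTG GAT TTA GAT ATG TGA — ATG at 29, stop TGA at 32 → 6 nt.
Frame 3: GTA GAG ATG CCG GAC TGG ATT TAG ATA TGT — ATG at 9, stop TAG at 24 → 18 nt.
Largest ORF found is 6 codons < 7, so no.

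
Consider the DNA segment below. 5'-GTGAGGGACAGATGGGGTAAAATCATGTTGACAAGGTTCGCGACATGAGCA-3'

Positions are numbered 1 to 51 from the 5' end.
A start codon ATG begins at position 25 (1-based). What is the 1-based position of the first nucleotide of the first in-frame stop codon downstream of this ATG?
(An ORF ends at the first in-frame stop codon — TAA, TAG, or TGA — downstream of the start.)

Codons from position 25: ATG (25–27), TTG (28–30), ACA (31–33), AGG (34–36), TTC (37–39), GCG (40–42), ACA (43–45), TGA (46–48).
TGA is a stop codon; it begins at position 46.

46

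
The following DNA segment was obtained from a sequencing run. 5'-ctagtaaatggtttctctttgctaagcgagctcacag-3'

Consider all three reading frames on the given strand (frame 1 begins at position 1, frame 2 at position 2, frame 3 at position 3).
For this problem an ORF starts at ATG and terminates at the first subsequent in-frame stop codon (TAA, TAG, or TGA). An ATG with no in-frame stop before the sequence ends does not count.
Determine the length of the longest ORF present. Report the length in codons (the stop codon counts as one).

6

Frame 1: CTA GTA AAT GGT TTC TCT TTG CTA AGC GAG CTC ACA — no ATG→stop ORF.
Frame 2: TAG TAA ATG GTT TCT CTT TGC TAA GCG AGC TCA CAG — ATG at 8, stop TAA at 23 → 18 nt.
Frame 3: AGT AAA TGG TTT CTC TTT GCT AAG CGA GCT CAC — no ATG→stop ORF.
Longest: frame 2, positions 8–25, 18 nt = 6 codons = 5 aa. → 6 codons.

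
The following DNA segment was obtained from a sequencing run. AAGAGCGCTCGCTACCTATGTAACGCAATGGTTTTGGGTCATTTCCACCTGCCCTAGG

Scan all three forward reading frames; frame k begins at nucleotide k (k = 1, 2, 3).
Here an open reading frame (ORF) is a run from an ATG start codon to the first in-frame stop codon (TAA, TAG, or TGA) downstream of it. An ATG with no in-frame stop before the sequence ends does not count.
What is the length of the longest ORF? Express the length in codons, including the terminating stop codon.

10

Frame 1: AAG AGC GCT CGC TAC CTA TGT AAC GCA ATG GTT TTG GGT CAT TTC CAC CTG CCC TAG — ATG at 28, stop TAG at 55 → 30 nt.
Frame 2: AGA GCG CTC GCT ACC TAT GTA ACG CAA TGG TTT TGG GTC ATT TCC ACC TGC CCT AGG — no ATG→stop ORF.
Frame 3: GAG CGC TCG CTA CCT ATG TAA CGC AAT GGT TTT GGG TCA TTT CCA CCT GCC CTA — ATG at 18, stop TAA at 21 → 6 nt.
Longest: frame 1, positions 28–57, 30 nt = 10 codons = 9 aa. → 10 codons.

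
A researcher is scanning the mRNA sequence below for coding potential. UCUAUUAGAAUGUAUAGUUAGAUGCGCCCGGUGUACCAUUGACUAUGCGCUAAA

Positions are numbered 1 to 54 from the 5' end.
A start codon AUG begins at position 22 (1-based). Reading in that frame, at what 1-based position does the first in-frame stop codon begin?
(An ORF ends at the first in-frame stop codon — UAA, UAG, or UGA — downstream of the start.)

40

Codons from position 22: AUG (22–24), CGC (25–27), CCG (28–30), GUG (31–33), UAC (34–36), CAU (37–39), UGA (40–42).
UGA is a stop codon; it begins at position 40.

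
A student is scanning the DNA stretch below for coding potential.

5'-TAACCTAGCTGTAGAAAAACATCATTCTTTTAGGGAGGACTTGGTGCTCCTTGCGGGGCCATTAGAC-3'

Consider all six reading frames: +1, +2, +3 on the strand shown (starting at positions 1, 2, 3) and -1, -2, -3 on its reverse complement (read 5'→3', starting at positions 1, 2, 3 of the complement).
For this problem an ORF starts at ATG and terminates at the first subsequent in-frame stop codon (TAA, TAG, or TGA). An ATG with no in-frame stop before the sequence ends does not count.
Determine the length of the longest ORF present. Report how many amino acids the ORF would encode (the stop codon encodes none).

10

Reverse complement (5'→3'): GTCTAATGGCCCCGCAAGGAGCACCAAGTCCTCCCTAAAAGAATGATGTTTTTCTACAGCTAGGTTA
Frame +1: TAA CCT AGC TGT AGA AAA ACA TCA TTC TTT TAG GGA GGA CTT GGT GCT CCT TGC GGG GCC ATT AGA — no ATG→stop ORF.
Frame +2: AAC CTA GCT GTA GAA AAA CAT CAT TCT TTT AGG GAG GAC TTG GTG CTC CTT GCG GGG CCA TTA GAC — no ATG→stop ORF.
Frame +3: ACC TAG CTG TAG AAA AAC ATC ATT CTT TTA GGG AGG ACT TGG TGC TCC TTG CGG GGC CAT TAG — no ATG→stop ORF.
Frame -1: GTC TAA TGG CCC CGC AAG GAG CAC CAA GTC CTC CCT AAA AGA ATG ATG TTT TTC TAC AGC TAG GTT — ATG at 43, stop TAG at 61 → 21 nt; ATG at 46, stop TAG at 61 → 18 nt.
Frame -2: TCT AAT GGC CCC GCA AGG AGC ACC AAG TCC TCC CTA AAA GAA TGA TGT TTT TCT ACA GCT AGG TTA — no ATG→stop ORF.
Frame -3: CTA ATG GCC CCG CAA GGA GCA CCA AGT CCT CCC TAA AAG AAT GAT GTT TTT CTA CAG CTA GGT — ATG at 6, stop TAA at 36 → 33 nt.
Longest: frame -3, positions 6–38, 33 nt = 11 codons = 10 aa. → 10 amino acids.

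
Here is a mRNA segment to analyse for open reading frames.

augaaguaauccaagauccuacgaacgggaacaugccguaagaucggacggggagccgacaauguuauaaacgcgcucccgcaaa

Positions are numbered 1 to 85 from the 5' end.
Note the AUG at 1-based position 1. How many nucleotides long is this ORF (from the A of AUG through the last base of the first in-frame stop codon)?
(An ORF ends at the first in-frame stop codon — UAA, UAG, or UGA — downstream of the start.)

9

Codons from position 1: AUG (1–3), AAG (4–6), UAA (7–9).
UAA is the first in-frame stop; ORF spans 1–9, 9 nucleotides.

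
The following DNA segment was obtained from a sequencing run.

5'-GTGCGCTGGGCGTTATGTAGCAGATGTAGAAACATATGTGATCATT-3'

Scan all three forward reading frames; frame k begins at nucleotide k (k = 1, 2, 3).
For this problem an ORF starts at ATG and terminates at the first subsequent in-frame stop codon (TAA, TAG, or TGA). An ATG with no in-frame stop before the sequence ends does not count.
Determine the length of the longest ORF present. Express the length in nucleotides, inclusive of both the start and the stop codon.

Frame 1: GTG CGC TGG GCG TTA TGT AGC AGA TGT AGA AAC ATA TGT GAT CAT — no ATG→stop ORF.
Frame 2: TGC GCT GGG CGT TAT GTA GCA GAT GTA GAA ACA TAT GTG ATC ATT — no ATG→stop ORF.
Frame 3: GCG CTG GGC GTT ATG TAG CAG ATG TAG AAA CAT ATG TGA TCA — ATG at 15, stop TAG at 18 → 6 nt; ATG at 24, stop TAG at 27 → 6 nt; ATG at 36, stop TGA at 39 → 6 nt.
Longest: frame 3, positions 15–20, 6 nt = 2 codons = 1 aa. → 6 nucleotides.

6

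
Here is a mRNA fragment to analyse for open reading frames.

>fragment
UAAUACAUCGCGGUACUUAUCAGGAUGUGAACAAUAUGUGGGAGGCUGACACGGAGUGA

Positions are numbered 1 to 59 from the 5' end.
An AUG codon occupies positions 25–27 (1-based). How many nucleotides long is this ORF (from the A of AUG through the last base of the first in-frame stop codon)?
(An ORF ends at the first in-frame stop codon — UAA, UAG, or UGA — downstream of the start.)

6

Codons from position 25: AUG (25–27), UGA (28–30).
UGA is the first in-frame stop; ORF spans 25–30, 6 nucleotides.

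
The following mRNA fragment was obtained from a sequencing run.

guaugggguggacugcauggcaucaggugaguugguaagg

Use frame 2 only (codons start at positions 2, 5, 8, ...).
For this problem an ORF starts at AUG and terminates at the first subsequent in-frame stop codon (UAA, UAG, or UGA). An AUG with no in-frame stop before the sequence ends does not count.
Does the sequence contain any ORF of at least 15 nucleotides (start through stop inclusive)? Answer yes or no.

no

Frame 2: UAU GGG GUG GAC UGC AUG GCA UCA GGU GAG UUG GUA AGG — no AUG→stop ORF.
Largest ORF found is 0 nucleotides < 15, so no.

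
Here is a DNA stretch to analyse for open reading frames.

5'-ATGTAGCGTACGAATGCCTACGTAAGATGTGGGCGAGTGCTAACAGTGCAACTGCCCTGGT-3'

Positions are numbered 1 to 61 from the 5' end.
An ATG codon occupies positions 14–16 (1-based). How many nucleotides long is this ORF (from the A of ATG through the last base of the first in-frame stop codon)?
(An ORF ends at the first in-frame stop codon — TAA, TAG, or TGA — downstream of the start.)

Codons from position 14: ATG (14–16), CCT (17–19), ACG (20–22), TAA (23–25).
TAA is the first in-frame stop; ORF spans 14–25, 12 nucleotides.

12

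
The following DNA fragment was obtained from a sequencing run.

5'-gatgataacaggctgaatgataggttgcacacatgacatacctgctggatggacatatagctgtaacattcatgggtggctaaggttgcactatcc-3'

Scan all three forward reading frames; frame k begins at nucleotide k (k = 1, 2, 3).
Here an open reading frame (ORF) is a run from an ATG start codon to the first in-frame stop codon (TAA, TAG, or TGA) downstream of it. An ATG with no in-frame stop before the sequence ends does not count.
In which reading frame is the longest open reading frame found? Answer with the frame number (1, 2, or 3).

3

Frame 1: GAT GAT AAC AGG CTG AAT GAT AGG TTG CAC ACA TGA CAT ACC TGC TGG ATG GAC ATA TAG CTG TAA CAT TCA TGG GTG GCT AAG GTT GCA CTA TCC — ATG at 49, stop TAG at 58 → 12 nt.
Frame 2: ATG ATA ACA GGC TGA ATG ATA GGT TGC ACA CAT GAC ATA CCT GCT GGA TGG ACA TAT AGC TGT AAC ATT CAT GGG TGG CTA AGG TTG CAC TAT — ATG at 2, stop TGA at 14 → 15 nt.
Frame 3: TGA TAA CAG GCT GAA TGA TAG GTT GCA CAC ATG ACA TAC CTG CTG GAT GGA CAT ATA GCT GTA ACA TTC ATG GGT GGC TAA GGT TGC ACT ATC — ATG at 33, stop TAA at 81 → 51 nt; ATG at 72, stop TAA at 81 → 12 nt.
Longest ORF is 51 nt in frame 3 (positions 33–83).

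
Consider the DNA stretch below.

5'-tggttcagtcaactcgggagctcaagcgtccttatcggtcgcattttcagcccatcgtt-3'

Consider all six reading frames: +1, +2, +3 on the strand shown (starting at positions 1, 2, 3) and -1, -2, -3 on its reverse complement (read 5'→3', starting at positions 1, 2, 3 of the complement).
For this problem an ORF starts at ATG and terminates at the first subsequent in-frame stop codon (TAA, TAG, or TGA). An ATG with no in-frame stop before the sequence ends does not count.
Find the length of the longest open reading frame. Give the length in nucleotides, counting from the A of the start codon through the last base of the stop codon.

36

Reverse complement (5'→3'): AACGATGGGCTGAAAATGCGACCGATAAGGACGCTTGAGCTCCCGAGTTGACTGAACCA
Frame +1: TGG TTC AGT CAA CTC GGG AGC TCA AGC GTC CTT ATC GGT CGC ATT TTC AGC CCA TCG — no ATG→stop ORF.
Frame +2: GGT TCA GTC AAC TCG GGA GCT CAA GCG TCC TTA TCG GTC GCA TTT TCA GCC CAT CGT — no ATG→stop ORF.
Frame +3: GTT CAG TCA ACT CGG GAG CTC AAG CGT CCT TAT CGG TCG CAT TTT CAG CCC ATC GTT — no ATG→stop ORF.
Frame -1: AAC GAT GGG CTG AAA ATG CGA CCG ATA AGG ACG CTT GAG CTC CCG AGT TGA CTG AAC — ATG at 16, stop TGA at 49 → 36 nt.
Frame -2: ACG ATG GGC TGA AAA TGC GAC CGA TAA GGA CGC TTG AGC TCC CGA GTT GAC TGA ACC — ATG at 5, stop TGA at 11 → 9 nt.
Frame -3: CGA TGG GCT GAA AAT GCG ACC GAT AAG GAC GCT TGA GCT CCC GAG TTG ACT GAA CCA — no ATG→stop ORF.
Longest: frame -1, positions 16–51, 36 nt = 12 codons = 11 aa. → 36 nucleotides.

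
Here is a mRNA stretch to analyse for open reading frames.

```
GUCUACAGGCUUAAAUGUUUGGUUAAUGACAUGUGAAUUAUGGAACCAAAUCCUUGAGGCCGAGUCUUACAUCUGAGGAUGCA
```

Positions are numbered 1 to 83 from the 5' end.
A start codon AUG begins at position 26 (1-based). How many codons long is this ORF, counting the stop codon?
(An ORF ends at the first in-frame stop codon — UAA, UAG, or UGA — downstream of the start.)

17

Codons from position 26: AUG (26–28), ACA (29–31), UGU (32–34), GAA (35–37), UUA (38–40), UGG (41–43), AAC (44–46), CAA (47–49), AUC (50–52), CUU (53–55), GAG (56–58), GCC (59–61), GAG (62–64), UCU (65–67), UAC (68–70), AUC (71–73), UGA (74–76).
UGA is the first in-frame stop; that's 17 codons including the stop.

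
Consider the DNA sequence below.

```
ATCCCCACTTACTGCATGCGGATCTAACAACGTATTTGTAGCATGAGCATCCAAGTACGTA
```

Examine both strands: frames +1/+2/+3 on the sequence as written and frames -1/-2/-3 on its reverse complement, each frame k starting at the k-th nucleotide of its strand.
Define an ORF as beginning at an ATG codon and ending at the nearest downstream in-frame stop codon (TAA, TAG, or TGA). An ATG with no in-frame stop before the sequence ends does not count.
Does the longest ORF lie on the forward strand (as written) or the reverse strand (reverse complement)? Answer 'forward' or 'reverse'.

Reverse complement (5'→3'): TACGTACTTGGATGCTCATGCTACAAATACGTTGTTAGATCCGCATGCAGTAAGTGGGGAT
Frame +1: ATC CCC ACT TAC TGC ATG CGG ATC TAA CAA CGT ATT TGT AGC ATG AGC ATC CAA GTA CGT — ATG at 16, stop TAA at 25 → 12 nt.
Frame +2: TCC CCA CTT ACT GCA TGC GGA TCT AAC AAC GTA TTT GTA GCA TGA GCA TCC AAG TAC GTA — no ATG→stop ORF.
Frame +3: CCC CAC TTA CTG CAT GCG GAT CTA ACA ACG TAT TTG TAG CAT GAG CAT CCA AGT ACG — no ATG→stop ORF.
Frame -1: TAC GTA CTT GGA TGC TCA TGC TAC AAA TAC GTT GTT AGA TCC GCA TGC AGT AAG TGG GGA — no ATG→stop ORF.
Frame -2: ACG TAC TTG GAT GCT CAT GCT ACA AAT ACG TTG TTA GAT CCG CAT GCA GTA AGT GGG GAT — no ATG→stop ORF.
Frame -3: CGT ACT TGG ATG CTC ATG CTA CAA ATA CGT TGT TAG ATC CGC ATG CAG TAA GTG GGG — ATG at 12, stop TAG at 36 → 27 nt; ATG at 18, stop TAG at 36 → 21 nt; ATG at 45, stop TAA at 51 → 9 nt.
Forward-strand max 12 nt; reverse-strand max 27 nt. The reverse strand has the longer ORF.

reverse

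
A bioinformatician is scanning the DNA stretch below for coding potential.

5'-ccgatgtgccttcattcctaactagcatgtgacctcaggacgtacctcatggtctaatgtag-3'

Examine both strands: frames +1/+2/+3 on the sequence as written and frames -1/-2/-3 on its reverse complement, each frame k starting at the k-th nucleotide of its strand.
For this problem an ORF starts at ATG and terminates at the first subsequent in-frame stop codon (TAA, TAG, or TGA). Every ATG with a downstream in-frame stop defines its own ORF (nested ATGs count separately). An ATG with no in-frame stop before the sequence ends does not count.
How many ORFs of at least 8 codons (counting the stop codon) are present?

1

Reverse complement (5'→3'): CTACATTAGACCATGAGGTACGTCCTGAGGTCACATGCTAGTTAGGAATGAAGGCACATCGG
Frame +1: CCG ATG TGC CTT CAT TCC TAA CTA GCA TGT GAC CTC AGG ACG TAC CTC ATG GTC TAA TGT — ATG at 4, stop TAA at 19 → 18 nt; ATG at 49, stop TAA at 55 → 9 nt.
Frame +2: CGA TGT GCC TTC ATT CCT AAC TAG CAT GTG ACC TCA GGA CGT ACC TCA TGG TCT AAT GTA — no ATG→stop ORF.
Frame +3: GAT GTG CCT TCA TTC CTA ACT AGC ATG TGA CCT CAG GAC GTA CCT CAT GGT CTA ATG TAG — ATG at 27, stop TGA at 30 → 6 nt; ATG at 57, stop TAG at 60 → 6 nt.
Frame -1: CTA CAT TAG ACC ATG AGG TAC GTC CTG AGG TCA CAT GCT AGT TAG GAA TGA AGG CAC ATC — ATG at 13, stop TAG at 43 → 33 nt.
Frame -2: TAC ATT AGA CCA TGA GGT ACG TCC TGA GGT CAC ATG CTA GTT AGG AAT GAA GGC ACA TCG — no ATG→stop ORF.
Frame -3: ACA TTA GAC CAT GAG GTA CGT CCT GAG GTC ACA TGC TAG TTA GGA ATG AAG GCA CAT CGG — no ATG→stop ORF.
ORFs ≥ 8 codons: frame -1 13–45 (11 codons). Count = 1.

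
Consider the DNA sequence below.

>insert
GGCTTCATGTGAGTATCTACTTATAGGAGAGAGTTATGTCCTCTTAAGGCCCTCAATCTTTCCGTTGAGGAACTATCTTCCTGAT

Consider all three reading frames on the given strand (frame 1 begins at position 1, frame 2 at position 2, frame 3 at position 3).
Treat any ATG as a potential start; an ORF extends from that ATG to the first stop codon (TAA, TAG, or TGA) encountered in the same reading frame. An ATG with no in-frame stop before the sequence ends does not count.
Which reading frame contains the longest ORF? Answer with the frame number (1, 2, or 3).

3

Frame 1: GGC TTC ATG TGA GTA TCT ACT TAT AGG AGA GAG TTA TGT CCT CTT AAG GCC CTC AAT CTT TCC GTT GAG GAA CTA TCT TCC TGA — ATG at 7, stop TGA at 10 → 6 nt.
Frame 2: GCT TCA TGT GAG TAT CTA CTT ATA GGA GAG AGT TAT GTC CTC TTA AGG CCC TCA ATC TTT CCG TTG AGG AAC TAT CTT CCT GAT — no ATG→stop ORF.
Frame 3: CTT CAT GTG AGT ATC TAC TTA TAG GAG AGA GTT ATG TCC TCT TAA GGC CCT CAA TCT TTC CGT TGA GGA ACT ATC TTC CTG — ATG at 36, stop TAA at 45 → 12 nt.
Longest ORF is 12 nt in frame 3 (positions 36–47).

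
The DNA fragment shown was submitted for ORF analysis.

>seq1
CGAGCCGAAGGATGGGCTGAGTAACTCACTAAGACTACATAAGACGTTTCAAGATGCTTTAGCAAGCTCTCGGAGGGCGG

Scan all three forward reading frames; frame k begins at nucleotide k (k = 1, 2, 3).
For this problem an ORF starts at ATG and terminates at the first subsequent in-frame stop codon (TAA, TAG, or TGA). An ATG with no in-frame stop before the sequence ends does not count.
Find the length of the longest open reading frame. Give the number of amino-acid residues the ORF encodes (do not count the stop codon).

Frame 1: CGA GCC GAA GGA TGG GCT GAG TAA CTC ACT AAG ACT ACA TAA GAC GTT TCA AGA TGC TTT AGC AAG CTC TCG GAG GGC — no ATG→stop ORF.
Frame 2: GAG CCG AAG GAT GGG CTG AGT AAC TCA CTA AGA CTA CAT AAG ACG TTT CAA GAT GCT TTA GCA AGC TCT CGG AGG GCG — no ATG→stop ORF.
Frame 3: AGC CGA AGG ATG GGC TGA GTA ACT CAC TAA GAC TAC ATA AGA CGT TTC AAG ATG CTT TAG CAA GCT CTC GGA GGG CGG — ATG at 12, stop TGA at 18 → 9 nt; ATG at 54, stop TAG at 60 → 9 nt.
Longest: frame 3, positions 12–20, 9 nt = 3 codons = 2 aa. → 2 amino acids.

2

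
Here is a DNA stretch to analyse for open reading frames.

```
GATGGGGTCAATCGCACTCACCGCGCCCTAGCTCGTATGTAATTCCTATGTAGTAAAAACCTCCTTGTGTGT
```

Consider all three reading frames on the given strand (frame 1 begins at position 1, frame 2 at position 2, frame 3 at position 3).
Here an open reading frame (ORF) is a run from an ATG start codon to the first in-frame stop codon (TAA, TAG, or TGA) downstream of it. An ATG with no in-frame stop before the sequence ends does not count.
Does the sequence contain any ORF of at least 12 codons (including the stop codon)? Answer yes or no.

no

Frame 1: GAT GGG GTC AAT CGC ACT CAC CGC GCC CTA GCT CGT ATG TAA TTC CTA TGT AGT AAA AAC CTC CTT GTG TGT — ATG at 37, stop TAA at 40 → 6 nt.
Frame 2: ATG GGG TCA ATC GCA CTC ACC GCG CCC TAG CTC GTA TGT AAT TCC TAT GTA GTA AAA ACC TCC TTG TGT — ATG at 2, stop TAG at 29 → 30 nt.
Frame 3: TGG GGT CAA TCG CAC TCA CCG CGC CCT AGC TCG TAT GTA ATT CCT ATG TAG TAA AAA CCT CCT TGT GTG — ATG at 48, stop TAG at 51 → 6 nt.
Largest ORF found is 10 codons < 12, so no.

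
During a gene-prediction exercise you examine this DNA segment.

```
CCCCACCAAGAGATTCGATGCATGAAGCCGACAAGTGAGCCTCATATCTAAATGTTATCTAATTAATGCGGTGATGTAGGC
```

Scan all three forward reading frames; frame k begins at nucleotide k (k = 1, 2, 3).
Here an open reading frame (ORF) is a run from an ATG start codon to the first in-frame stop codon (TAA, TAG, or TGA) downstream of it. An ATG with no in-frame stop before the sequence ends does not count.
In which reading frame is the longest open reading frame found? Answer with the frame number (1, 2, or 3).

1

Frame 1: CCC CAC CAA GAG ATT CGA TGC ATG AAG CCG ACA AGT GAG CCT CAT ATC TAA ATG TTA TCT AAT TAA TGC GGT GAT GTA GGC — ATG at 22, stop TAA at 49 → 30 nt; ATG at 52, stop TAA at 64 → 15 nt.
Frame 2: CCC ACC AAG AGA TTC GAT GCA TGA AGC CGA CAA GTG AGC CTC ATA TCT AAA TGT TAT CTA ATT AAT GCG GTG ATG TAG — ATG at 74, stop TAG at 77 → 6 nt.
Frame 3: CCA CCA AGA GAT TCG ATG CAT GAA GCC GAC AAG TGA GCC TCA TAT CTA AAT GTT ATC TAA TTA ATG CGG TGA TGT AGG — ATG at 18, stop TGA at 36 → 21 nt; ATG at 66, stop TGA at 72 → 9 nt.
Longest ORF is 30 nt in frame 1 (positions 22–51).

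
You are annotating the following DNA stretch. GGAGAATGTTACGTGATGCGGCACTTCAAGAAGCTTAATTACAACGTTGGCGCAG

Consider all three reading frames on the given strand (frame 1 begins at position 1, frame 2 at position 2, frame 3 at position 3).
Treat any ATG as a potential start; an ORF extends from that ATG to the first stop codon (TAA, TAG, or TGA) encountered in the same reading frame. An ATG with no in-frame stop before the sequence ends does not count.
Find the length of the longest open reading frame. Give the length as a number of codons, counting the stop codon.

Frame 1: GGA GAA TGT TAC GTG ATG CGG CAC TTC AAG AAG CTT AAT TAC AAC GTT GGC GCA — no ATG→stop ORF.
Frame 2: GAG AAT GTT ACG TGA TGC GGC ACT TCA AGA AGC TTA ATT ACA ACG TTG GCG CAG — no ATG→stop ORF.
Frame 3: AGA ATG TTA CGT GAT GCG GCA CTT CAA GAA GCT TAA TTA CAA CGT TGG CGC — ATG at 6, stop TAA at 36 → 33 nt.
Longest: frame 3, positions 6–38, 33 nt = 11 codons = 10 aa. → 11 codons.

11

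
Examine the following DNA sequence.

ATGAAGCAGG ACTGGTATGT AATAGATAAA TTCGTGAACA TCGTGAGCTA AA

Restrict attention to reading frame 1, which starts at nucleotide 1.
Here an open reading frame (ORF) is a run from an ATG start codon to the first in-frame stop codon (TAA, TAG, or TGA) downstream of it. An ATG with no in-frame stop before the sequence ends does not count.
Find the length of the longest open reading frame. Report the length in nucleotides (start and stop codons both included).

Frame 1: ATG AAG CAG GAC TGG TAT GTA ATA GAT AAA TTC GTG AAC ATC GTG AGC TAA — ATG at 1, stop TAA at 49 → 51 nt.
Longest: frame 1, positions 1–51, 51 nt = 17 codons = 16 aa. → 51 nucleotides.

51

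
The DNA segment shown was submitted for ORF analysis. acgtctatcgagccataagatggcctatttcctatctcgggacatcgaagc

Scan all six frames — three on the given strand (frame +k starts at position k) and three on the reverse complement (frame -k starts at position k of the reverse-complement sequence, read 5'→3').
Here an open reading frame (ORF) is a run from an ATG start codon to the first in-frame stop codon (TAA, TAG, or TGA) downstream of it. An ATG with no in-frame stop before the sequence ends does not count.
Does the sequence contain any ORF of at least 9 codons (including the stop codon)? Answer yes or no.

no

Reverse complement (5'→3'): GCTTCGATGTCCCGAGATAGGAAATAGGCCATCTTATGGCTCGATAGACGT
Frame +1: ACG TCT ATC GAG CCA TAA GAT GGC CTA TTT CCT ATC TCG GGA CAT CGA AGC — no ATG→stop ORF.
Frame +2: CGT CTA TCG AGC CAT AAG ATG GCC TAT TTC CTA TCT CGG GAC ATC GAA — no ATG→stop ORF.
Frame +3: GTC TAT CGA GCC ATA AGA TGG CCT ATT TCC TAT CTC GGG ACA TCG AAG — no ATG→stop ORF.
Frame -1: GCT TCG ATG TCC CGA GAT AGG AAA TAG GCC ATC TTA TGG CTC GAT AGA CGT — ATG at 7, stop TAG at 25 → 21 nt.
Frame -2: CTT CGA TGT CCC GAG ATA GGA AAT AGG CCA TCT TAT GGC TCG ATA GAC — no ATG→stop ORF.
Frame -3: TTC GAT GTC CCG AGA TAG GAA ATA GGC CAT CTT ATG GCT CGA TAG ACG — ATG at 36, stop TAG at 45 → 12 nt.
Largest ORF found is 7 codons < 9, so no.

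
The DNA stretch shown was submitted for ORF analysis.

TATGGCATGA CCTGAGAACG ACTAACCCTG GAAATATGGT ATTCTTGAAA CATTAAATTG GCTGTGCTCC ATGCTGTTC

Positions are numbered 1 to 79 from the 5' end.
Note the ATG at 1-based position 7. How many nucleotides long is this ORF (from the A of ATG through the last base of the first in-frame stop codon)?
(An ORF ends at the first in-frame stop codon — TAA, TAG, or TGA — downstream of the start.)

Codons from position 7: ATG (7–9), ACC (10–12), TGA (13–15).
TGA is the first in-frame stop; ORF spans 7–15, 9 nucleotides.

9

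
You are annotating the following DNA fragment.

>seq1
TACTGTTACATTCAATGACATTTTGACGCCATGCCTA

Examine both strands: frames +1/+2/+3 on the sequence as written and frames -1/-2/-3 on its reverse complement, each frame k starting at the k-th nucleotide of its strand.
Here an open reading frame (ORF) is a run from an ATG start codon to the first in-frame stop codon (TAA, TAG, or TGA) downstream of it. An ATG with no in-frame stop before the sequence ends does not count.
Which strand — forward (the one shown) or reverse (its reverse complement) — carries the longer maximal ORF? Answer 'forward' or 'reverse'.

Reverse complement (5'→3'): TAGGCATGGCGTCAAAATGTCATTGAATGTAACAGTA
Frame +1: TAC TGT TAC ATT CAA TGA CAT TTT GAC GCC ATG CCT — no ATG→stop ORF.
Frame +2: ACT GTT ACA TTC AAT GAC ATT TTG ACG CCA TGC CTA — no ATG→stop ORF.
Frame +3: CTG TTA CAT TCA ATG ACA TTT TGA CGC CAT GCC — ATG at 15, stop TGA at 24 → 12 nt.
Frame -1: TAG GCA TGG CGT CAA AAT GTC ATT GAA TGT AAC AGT — no ATG→stop ORF.
Frame -2: AGG CAT GGC GTC AAA ATG TCA TTG AAT GTA ACA GTA — no ATG→stop ORF.
Frame -3: GGC ATG GCG TCA AAA TGT CAT TGA ATG TAA CAG — ATG at 6, stop TGA at 24 → 21 nt; ATG at 27, stop TAA at 30 → 6 nt.
Forward-strand max 12 nt; reverse-strand max 21 nt. The reverse strand has the longer ORF.

reverse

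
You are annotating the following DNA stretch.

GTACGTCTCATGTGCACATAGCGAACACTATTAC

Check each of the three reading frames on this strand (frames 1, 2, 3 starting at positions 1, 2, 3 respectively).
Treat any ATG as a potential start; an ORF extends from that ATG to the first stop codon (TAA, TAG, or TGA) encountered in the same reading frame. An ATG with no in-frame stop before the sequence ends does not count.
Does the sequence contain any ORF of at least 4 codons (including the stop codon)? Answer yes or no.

yes

Frame 1: GTA CGT CTC ATG TGC ACA TAG CGA ACA CTA TTA — ATG at 10, stop TAG at 19 → 12 nt.
Frame 2: TAC GTC TCA TGT GCA CAT AGC GAA CAC TAT TAC — no ATG→stop ORF.
Frame 3: ACG TCT CAT GTG CAC ATA GCG AAC ACT ATT — no ATG→stop ORF.
Frame 1 has an ORF of 4 codons (positions 10–21) ≥ 4, so yes.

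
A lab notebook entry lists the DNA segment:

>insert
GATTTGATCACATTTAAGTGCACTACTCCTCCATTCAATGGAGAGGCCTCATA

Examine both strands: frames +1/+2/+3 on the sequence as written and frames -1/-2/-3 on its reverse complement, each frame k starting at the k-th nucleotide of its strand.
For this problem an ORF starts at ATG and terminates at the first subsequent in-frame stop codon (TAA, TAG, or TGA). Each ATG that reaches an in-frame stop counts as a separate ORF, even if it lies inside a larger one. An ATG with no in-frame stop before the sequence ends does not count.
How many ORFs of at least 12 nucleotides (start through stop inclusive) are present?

2

Reverse complement (5'→3'): TATGAGGCCTCTCCATTGAATGGAGGAGTAGTGCACTTAAATGTGATCAAATC
Frame +1: GAT TTG ATC ACA TTT AAG TGC ACT ACT CCT CCA TTC AAT GGA GAG GCC TCA — no ATG→stop ORF.
Frame +2: ATT TGA TCA CAT TTA AGT GCA CTA CTC CTC CAT TCA ATG GAG AGG CCT CAT — no ATG→stop ORF.
Frame +3: TTT GAT CAC ATT TAA GTG CAC TAC TCC TCC ATT CAA TGG AGA GGC CTC ATA — no ATG→stop ORF.
Frame -1: TAT GAG GCC TCT CCA TTG AAT GGA GGA GTA GTG CAC TTA AAT GTG ATC AAA — no ATG→stop ORF.
Frame -2: ATG AGG CCT CTC CAT TGA ATG GAG GAG TAG TGC ACT TAA ATG TGA TCA AAT — ATG at 2, stop TGA at 17 → 18 nt; ATG at 20, stop TAG at 29 → 12 nt; ATG at 41, stop TGA at 44 → 6 nt.
Frame -3: TGA GGC CTC TCC ATT GAA TGG AGG AGT AGT GCA CTT AAA TGT GAT CAA ATC — no ATG→stop ORF.
ORFs ≥ 12 nucleotides: frame -2 2–19 (18 nucleotides), frame -2 20–31 (12 nucleotides). Count = 2.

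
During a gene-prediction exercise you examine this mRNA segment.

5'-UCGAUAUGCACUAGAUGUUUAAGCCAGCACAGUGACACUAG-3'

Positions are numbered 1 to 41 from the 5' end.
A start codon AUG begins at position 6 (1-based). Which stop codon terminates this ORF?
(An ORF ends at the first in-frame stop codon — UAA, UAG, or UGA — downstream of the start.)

Codons from position 6: AUG (6–8), CAC (9–11), UAG (12–14).
The first in-frame stop codon is UAG.

UAG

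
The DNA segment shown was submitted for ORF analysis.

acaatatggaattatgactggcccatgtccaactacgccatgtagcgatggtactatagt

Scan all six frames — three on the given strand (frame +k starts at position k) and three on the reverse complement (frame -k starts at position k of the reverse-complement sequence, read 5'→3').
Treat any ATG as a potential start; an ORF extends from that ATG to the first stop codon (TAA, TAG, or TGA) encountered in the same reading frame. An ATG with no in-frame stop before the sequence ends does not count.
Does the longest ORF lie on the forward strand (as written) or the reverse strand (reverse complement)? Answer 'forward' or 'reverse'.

Reverse complement (5'→3'): ACTATAGTACCATCGCTACATGGCGTAGTTGGACATGGGCCAGTCATAATTCCATATTGT
Frame +1: ACA ATA TGG AAT TAT GAC TGG CCC ATG TCC AAC TAC GCC ATG TAG CGA TGG TAC TAT AGT — ATG at 25, stop TAG at 43 → 21 nt; ATG at 40, stop TAG at 43 → 6 nt.
Frame +2: CAA TAT GGA ATT ATG ACT GGC CCA TGT CCA ACT ACG CCA TGT AGC GAT GGT ACT ATA — no ATG→stop ORF.
Frame +3: AAT ATG GAA TTA TGA CTG GCC CAT GTC CAA CTA CGC CAT GTA GCG ATG GTA CTA TAG — ATG at 6, stop TGA at 15 → 12 nt; ATG at 48, stop TAG at 57 → 12 nt.
Frame -1: ACT ATA GTA CCA TCG CTA CAT GGC GTA GTT GGA CAT GGG CCA GTC ATA ATT CCA TAT TGT — no ATG→stop ORF.
Frame -2: CTA TAG TAC CAT CGC TAC ATG GCG TAG TTG GAC ATG GGC CAG TCA TAA TTC CAT ATT — ATG at 20, stop TAG at 26 → 9 nt; ATG at 35, stop TAA at 47 → 15 nt.
Frame -3: TAT AGT ACC ATC GCT ACA TGG CGT AGT TGG ACA TGG GCC AGT CAT AAT TCC ATA TTG — no ATG→stop ORF.
Forward-strand max 21 nt; reverse-strand max 15 nt. The forward strand has the longer ORF.

forward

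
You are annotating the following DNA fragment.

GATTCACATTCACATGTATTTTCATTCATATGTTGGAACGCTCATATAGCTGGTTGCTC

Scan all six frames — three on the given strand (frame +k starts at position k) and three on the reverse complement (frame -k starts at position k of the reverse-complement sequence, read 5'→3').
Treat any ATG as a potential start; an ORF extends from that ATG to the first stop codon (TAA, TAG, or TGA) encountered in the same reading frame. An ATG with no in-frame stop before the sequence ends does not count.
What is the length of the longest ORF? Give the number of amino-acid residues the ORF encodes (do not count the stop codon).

Reverse complement (5'→3'): GAGCAACCAGCTATATGAGCGTTCCAACATATGAATGAAAATACATGTGAATGTGAATC
Frame +1: GAT TCA CAT TCA CAT GTA TTT TCA TTC ATA TGT TGG AAC GCT CAT ATA GCT GGT TGC — no ATG→stop ORF.
Frame +2: ATT CAC ATT CAC ATG TAT TTT CAT TCA TAT GTT GGA ACG CTC ATA TAG CTG GTT GCT — ATG at 14, stop TAG at 47 → 36 nt.
Frame +3: TTC ACA TTC ACA TGT ATT TTC ATT CAT ATG TTG GAA CGC TCA TAT AGC TGG TTG CTC — no ATG→stop ORF.
Frame -1: GAG CAA CCA GCT ATA TGA GCG TTC CAA CAT ATG AAT GAA AAT ACA TGT GAA TGT GAA — no ATG→stop ORF.
Frame -2: AGC AAC CAG CTA TAT GAG CGT TCC AAC ATA TGA ATG AAA ATA CAT GTG AAT GTG AAT — no ATG→stop ORF.
Frame -3: GCA ACC AGC TAT ATG AGC GTT CCA ACA TAT GAA TGA AAA TAC ATG TGA ATG TGA ATC — ATG at 15, stop TGA at 36 → 24 nt; ATG at 45, stop TGA at 48 → 6 nt; ATG at 51, stop TGA at 54 → 6 nt.
Longest: frame +2, positions 14–49, 36 nt = 12 codons = 11 aa. → 11 amino acids.

11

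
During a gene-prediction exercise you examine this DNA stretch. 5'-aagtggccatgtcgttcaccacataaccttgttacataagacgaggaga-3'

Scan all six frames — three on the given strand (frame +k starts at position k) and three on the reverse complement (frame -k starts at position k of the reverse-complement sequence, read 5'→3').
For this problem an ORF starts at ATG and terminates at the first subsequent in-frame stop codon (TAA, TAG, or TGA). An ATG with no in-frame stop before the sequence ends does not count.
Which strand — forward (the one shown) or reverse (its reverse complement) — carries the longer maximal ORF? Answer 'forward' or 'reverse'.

Reverse complement (5'→3'): TCTCCTCGTCTTATGTAACAAGGTTATGTGGTGAACGACATGGCCACTT
Frame +1: AAG TGG CCA TGT CGT TCA CCA CAT AAC CTT GTT ACA TAA GAC GAG GAG — no ATG→stop ORF.
Frame +2: AGT GGC CAT GTC GTT CAC CAC ATA ACC TTG TTA CAT AAG ACG AGG AGA — no ATG→stop ORF.
Frame +3: GTG GCC ATG TCG TTC ACC ACA TAA CCT TGT TAC ATA AGA CGA GGA — ATG at 9, stop TAA at 24 → 18 nt.
Frame -1: TCT CCT CGT CTT ATG TAA CAA GGT TAT GTG GTG AAC GAC ATG GCC ACT — ATG at 13, stop TAA at 16 → 6 nt.
Frame -2: CTC CTC GTC TTA TGT AAC AAG GTT ATG TGG TGA ACG ACA TGG CCA CTT — ATG at 26, stop TGA at 32 → 9 nt.
Frame -3: TCC TCG TCT TAT GTA ACA AGG TTA TGT GGT GAA CGA CAT GGC CAC — no ATG→stop ORF.
Forward-strand max 18 nt; reverse-strand max 9 nt. The forward strand has the longer ORF.

forward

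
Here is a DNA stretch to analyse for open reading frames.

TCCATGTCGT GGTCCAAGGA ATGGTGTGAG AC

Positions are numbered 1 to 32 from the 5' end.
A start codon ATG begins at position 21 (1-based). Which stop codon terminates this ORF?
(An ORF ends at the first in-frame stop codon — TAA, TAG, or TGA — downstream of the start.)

TGA

Codons from position 21: ATG (21–23), GTG (24–26), TGA (27–29).
The first in-frame stop codon is TGA.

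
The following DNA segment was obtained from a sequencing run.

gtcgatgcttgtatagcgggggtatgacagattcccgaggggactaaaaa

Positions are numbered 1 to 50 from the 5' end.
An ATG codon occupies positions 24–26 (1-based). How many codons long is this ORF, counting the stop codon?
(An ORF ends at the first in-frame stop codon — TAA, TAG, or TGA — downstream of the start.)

8

Codons from position 24: ATG (24–26), ACA (27–29), GAT (30–32), TCC (33–35), CGA (36–38), GGG (39–41), GAC (42–44), TAA (45–47).
TAA is the first in-frame stop; that's 8 codons including the stop.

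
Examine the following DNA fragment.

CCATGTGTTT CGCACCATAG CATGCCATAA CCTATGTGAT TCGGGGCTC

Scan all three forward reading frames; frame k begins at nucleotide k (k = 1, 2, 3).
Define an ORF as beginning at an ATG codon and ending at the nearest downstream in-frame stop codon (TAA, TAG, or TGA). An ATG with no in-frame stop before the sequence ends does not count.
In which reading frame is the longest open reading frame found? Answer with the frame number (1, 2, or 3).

3

Frame 1: CCA TGT GTT TCG CAC CAT AGC ATG CCA TAA CCT ATG TGA TTC GGG GCT — ATG at 22, stop TAA at 28 → 9 nt; ATG at 34, stop TGA at 37 → 6 nt.
Frame 2: CAT GTG TTT CGC ACC ATA GCA TGC CAT AAC CTA TGT GAT TCG GGG CTC — no ATG→stop ORF.
Frame 3: ATG TGT TTC GCA CCA TAG CAT GCC ATA ACC TAT GTG ATT CGG GGC — ATG at 3, stop TAG at 18 → 18 nt.
Longest ORF is 18 nt in frame 3 (positions 3–20).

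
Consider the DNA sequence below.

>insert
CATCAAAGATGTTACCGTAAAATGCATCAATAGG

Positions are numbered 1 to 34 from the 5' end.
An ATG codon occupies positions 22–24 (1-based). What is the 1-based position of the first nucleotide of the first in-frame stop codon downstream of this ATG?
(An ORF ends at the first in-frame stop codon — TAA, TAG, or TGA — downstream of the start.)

Codons from position 22: ATG (22–24), CAT (25–27), CAA (28–30), TAG (31–33).
TAG is a stop codon; it begins at position 31.

31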